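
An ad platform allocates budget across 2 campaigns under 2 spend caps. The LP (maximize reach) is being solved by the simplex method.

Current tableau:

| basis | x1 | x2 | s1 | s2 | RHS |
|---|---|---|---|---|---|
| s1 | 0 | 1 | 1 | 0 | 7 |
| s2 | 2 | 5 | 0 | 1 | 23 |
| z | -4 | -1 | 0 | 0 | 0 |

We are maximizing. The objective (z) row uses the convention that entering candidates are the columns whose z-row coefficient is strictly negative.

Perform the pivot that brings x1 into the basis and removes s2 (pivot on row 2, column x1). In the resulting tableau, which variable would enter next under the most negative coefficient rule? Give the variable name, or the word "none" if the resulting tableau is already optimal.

Pivot element 2. New z-row = old z-row − (-4)·(row 2/2).
Updated z-row coefficients: x1: 0, x2: 9, s1: 0, s2: 2.
No coefficient is strictly negative; the tableau after this pivot is optimal.

none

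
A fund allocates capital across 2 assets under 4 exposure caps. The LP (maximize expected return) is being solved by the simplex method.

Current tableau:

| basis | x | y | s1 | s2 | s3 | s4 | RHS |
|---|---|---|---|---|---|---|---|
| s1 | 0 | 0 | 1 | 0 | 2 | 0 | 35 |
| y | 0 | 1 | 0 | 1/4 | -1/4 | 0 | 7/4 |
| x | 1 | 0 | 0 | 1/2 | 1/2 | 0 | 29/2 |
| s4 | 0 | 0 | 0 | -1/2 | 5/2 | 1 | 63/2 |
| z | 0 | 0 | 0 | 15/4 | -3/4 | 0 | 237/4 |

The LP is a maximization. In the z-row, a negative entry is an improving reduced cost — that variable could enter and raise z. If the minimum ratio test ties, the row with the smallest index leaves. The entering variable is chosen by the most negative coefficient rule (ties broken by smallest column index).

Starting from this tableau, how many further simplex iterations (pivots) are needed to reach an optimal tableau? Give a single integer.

1

pivot: s3 in, s4 out → z = 687/10
No improving column remains; optimal.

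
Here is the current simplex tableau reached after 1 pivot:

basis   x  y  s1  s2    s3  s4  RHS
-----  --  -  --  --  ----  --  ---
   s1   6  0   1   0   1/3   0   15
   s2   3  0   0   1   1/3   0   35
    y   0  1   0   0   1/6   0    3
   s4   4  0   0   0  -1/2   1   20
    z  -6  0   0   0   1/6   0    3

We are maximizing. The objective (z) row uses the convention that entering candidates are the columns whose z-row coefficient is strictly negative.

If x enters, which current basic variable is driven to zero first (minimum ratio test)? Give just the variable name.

Ratios: row 1 (s1): 15/6 = 5/2; row 2 (s2): 35/3 = 35/3; row 3 (y): entry 0 ≤ 0, skip; row 4 (s4): 20/4 = 5.
Minimum ratio 5/2 is in the s1 row, so s1 leaves.

s1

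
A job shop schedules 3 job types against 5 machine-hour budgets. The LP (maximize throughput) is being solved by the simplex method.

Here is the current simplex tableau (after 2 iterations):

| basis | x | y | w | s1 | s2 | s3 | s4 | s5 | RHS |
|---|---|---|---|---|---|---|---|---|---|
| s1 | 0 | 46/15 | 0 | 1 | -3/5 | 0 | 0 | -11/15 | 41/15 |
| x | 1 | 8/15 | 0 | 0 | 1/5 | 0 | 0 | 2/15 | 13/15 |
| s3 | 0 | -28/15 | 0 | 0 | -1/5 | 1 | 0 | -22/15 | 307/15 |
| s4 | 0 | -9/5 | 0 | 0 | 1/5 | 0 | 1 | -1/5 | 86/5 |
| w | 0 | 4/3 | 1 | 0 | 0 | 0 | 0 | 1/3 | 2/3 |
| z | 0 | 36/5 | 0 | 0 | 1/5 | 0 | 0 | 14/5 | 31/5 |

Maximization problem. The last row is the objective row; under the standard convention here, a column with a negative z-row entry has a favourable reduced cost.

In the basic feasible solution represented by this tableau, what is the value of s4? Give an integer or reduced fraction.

86/5

s4 is basic (row 4); its value is the RHS of that row: 86/5.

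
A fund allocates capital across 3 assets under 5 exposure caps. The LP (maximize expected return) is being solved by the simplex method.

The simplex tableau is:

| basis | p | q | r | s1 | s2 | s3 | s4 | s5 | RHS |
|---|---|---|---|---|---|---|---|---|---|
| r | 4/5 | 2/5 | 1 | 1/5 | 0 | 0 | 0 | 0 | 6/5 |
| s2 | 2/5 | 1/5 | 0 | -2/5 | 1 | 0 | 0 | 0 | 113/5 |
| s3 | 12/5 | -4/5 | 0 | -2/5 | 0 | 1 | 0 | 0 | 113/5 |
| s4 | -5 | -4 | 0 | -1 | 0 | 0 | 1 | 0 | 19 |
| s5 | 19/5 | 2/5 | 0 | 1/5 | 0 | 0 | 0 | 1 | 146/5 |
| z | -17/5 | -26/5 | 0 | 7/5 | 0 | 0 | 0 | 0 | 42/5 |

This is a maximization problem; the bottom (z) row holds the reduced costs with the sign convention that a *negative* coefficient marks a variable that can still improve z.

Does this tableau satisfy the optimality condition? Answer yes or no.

Column p has objective-row coefficient -17/5, which is negative; an improving pivot exists, so not yet optimal.

no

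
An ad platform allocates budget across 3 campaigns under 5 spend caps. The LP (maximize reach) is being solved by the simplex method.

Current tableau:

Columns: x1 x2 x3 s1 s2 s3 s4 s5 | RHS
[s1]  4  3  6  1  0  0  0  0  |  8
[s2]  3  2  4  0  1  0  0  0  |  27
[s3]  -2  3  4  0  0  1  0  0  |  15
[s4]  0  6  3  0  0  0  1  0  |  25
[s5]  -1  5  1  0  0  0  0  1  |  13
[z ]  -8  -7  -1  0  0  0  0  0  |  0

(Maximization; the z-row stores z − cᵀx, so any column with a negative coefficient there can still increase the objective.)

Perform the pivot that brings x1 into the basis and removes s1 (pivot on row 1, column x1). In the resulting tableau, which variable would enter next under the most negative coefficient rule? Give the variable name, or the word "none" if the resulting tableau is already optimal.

Pivot element 4. New z-row = old z-row − (-8)·(row 1/4).
Updated z-row coefficients: x1: 0, x2: -1, x3: 11, s1: 2, s2: 0, s3: 0, s4: 0, s5: 0.
The most negative is -1 in column x2, so x2 would enter next.

x2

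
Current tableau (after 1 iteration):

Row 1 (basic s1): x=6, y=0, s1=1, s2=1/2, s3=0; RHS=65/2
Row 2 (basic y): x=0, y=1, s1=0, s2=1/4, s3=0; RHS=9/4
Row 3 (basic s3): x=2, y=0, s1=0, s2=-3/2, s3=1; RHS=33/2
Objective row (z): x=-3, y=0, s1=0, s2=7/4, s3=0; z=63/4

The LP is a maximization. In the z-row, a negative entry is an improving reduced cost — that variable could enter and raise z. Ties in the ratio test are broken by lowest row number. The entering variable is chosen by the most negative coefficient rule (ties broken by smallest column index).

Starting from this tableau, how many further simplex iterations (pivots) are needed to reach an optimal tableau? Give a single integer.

pivot: x in, s1 out → z = 32
No improving column remains; optimal.

1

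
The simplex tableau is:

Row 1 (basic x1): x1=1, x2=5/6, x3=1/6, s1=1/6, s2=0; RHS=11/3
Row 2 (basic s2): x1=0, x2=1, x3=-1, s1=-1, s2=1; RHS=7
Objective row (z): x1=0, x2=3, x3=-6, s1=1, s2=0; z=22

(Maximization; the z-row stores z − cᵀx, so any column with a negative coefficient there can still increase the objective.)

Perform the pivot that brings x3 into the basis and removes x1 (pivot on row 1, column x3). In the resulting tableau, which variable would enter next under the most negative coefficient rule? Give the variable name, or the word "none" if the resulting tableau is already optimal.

none

Pivot element 1/6. New z-row = old z-row − (-6)·(row 1/(1/6)).
Updated z-row coefficients: x1: 36, x2: 33, x3: 0, s1: 7, s2: 0.
No coefficient is strictly negative; the tableau after this pivot is optimal.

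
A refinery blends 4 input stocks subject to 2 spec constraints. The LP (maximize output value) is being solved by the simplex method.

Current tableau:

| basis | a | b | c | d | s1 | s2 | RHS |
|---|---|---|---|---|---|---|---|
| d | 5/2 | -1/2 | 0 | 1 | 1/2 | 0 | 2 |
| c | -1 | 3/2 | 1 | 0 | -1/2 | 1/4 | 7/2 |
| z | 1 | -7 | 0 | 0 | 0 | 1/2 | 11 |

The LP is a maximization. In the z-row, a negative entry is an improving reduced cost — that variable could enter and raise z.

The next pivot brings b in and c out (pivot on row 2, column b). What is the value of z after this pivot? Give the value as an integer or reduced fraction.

82/3

Minimum ratio for b: (7/2)/(3/2) = 7/3.
z changes by −(z-row coeff of b)·ratio = −(-7)·(7/3) = 49/3.
New z = 11 + (49/3) = 82/3.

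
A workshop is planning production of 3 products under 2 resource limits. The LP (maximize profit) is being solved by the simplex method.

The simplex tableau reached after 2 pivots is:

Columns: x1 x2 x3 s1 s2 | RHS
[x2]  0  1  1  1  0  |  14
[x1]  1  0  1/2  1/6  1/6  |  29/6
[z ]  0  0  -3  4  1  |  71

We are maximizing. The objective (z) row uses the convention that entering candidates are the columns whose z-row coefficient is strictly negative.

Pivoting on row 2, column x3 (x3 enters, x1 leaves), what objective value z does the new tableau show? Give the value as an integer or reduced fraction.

Minimum ratio for x3: (29/6)/(1/2) = 29/3.
z changes by −(z-row coeff of x3)·ratio = −(-3)·(29/3) = 29.
New z = 71 + 29 = 100.

100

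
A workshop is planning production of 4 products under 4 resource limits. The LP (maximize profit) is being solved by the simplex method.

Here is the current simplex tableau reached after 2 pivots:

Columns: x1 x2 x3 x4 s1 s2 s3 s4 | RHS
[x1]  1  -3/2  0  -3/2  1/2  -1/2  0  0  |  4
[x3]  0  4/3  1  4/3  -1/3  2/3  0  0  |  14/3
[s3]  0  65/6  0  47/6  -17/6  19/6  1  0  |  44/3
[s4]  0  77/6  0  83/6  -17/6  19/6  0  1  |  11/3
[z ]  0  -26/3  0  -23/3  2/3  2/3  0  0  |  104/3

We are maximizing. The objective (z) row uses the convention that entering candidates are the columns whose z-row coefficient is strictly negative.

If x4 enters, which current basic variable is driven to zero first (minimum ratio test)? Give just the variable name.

s4

Ratios: row 1 (x1): entry -3/2 ≤ 0, skip; row 2 (x3): (14/3)/(4/3) = 7/2; row 3 (s3): (44/3)/(47/6) = 88/47; row 4 (s4): (11/3)/(83/6) = 22/83.
Minimum ratio 22/83 is in the s4 row, so s4 leaves.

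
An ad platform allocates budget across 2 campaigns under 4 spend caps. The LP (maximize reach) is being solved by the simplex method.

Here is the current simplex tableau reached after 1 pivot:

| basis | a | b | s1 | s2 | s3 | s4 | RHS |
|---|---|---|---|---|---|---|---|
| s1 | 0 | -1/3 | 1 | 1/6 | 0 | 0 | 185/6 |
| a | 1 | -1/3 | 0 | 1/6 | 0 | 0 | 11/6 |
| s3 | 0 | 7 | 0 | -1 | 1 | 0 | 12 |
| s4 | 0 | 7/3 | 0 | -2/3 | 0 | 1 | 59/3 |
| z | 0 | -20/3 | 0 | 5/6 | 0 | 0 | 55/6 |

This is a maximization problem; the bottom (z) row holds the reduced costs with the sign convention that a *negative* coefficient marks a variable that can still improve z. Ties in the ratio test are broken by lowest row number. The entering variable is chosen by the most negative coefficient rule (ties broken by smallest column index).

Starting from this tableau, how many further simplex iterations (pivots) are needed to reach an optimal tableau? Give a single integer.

2

pivot: b in, s3 out → z = 865/42
pivot: s2 in, a out → z = 23
No improving column remains; optimal.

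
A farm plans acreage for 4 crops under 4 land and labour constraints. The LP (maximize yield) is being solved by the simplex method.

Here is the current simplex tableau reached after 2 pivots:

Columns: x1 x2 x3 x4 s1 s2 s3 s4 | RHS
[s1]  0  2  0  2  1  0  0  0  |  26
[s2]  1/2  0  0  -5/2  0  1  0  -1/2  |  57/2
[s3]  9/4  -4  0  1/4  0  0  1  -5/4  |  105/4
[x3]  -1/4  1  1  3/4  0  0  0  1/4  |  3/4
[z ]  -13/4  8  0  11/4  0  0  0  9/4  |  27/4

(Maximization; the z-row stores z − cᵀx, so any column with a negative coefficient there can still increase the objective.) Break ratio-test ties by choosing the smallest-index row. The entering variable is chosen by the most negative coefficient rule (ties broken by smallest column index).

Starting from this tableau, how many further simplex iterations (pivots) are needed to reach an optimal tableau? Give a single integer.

pivot: x1 in, s3 out → z = 134/3
No improving column remains; optimal.

1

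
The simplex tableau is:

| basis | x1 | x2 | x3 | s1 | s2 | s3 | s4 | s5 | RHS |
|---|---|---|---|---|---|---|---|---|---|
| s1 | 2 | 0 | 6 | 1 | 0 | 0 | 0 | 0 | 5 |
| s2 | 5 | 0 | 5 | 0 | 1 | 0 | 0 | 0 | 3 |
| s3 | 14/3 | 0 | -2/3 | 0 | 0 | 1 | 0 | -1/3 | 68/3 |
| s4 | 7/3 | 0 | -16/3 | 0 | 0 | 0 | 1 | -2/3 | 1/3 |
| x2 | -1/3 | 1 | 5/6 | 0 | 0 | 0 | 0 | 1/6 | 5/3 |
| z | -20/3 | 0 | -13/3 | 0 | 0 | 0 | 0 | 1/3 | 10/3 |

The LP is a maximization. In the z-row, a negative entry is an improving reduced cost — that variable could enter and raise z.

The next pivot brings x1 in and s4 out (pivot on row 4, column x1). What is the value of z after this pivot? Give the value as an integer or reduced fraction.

Minimum ratio for x1: (1/3)/(7/3) = 1/7.
z changes by −(z-row coeff of x1)·ratio = −(-20/3)·(1/7) = 20/21.
New z = 10/3 + (20/21) = 30/7.

30/7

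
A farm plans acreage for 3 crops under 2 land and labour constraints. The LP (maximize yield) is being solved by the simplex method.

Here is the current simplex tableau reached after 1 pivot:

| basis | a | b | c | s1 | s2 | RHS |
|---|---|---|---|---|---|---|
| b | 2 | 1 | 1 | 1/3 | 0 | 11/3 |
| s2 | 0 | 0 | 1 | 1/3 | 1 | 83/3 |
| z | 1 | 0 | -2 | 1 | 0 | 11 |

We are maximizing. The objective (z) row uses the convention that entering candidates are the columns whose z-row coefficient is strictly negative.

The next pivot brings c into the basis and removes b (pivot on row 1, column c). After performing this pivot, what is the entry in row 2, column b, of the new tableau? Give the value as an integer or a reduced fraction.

Pivot element is row 1, column c: 1.
Normalize row 1: new (row 1, b) = 1/1 = 1.
row 2 ← row 2 − 1·(new row 1): 0 − 1·1 = -1.

-1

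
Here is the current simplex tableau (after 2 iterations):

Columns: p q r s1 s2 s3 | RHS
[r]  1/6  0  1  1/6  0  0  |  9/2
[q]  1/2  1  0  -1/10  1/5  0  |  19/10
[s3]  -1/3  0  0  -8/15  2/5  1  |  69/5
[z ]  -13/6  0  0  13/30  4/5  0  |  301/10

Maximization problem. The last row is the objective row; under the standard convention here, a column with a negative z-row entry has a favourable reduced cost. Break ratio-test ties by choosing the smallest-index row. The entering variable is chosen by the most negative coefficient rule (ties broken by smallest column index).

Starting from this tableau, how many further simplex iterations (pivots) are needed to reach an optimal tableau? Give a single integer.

1

pivot: p in, q out → z = 115/3
No improving column remains; optimal.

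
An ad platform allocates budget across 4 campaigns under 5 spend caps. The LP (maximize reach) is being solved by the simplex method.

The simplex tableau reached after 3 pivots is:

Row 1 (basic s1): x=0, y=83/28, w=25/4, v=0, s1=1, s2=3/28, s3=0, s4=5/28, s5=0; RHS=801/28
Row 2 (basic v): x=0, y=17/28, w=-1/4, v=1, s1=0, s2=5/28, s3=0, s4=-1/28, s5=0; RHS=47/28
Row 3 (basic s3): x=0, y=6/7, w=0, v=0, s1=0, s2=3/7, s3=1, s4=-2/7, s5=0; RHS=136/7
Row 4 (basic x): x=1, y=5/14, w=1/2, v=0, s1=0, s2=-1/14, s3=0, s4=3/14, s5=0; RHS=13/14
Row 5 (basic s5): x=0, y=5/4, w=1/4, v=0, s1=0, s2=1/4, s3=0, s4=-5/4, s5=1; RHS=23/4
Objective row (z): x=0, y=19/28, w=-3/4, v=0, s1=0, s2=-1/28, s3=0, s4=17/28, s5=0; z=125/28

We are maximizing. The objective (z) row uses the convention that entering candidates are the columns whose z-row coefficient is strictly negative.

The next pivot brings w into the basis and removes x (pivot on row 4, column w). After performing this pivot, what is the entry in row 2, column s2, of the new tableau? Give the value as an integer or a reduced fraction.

1/7

Pivot element is row 4, column w: 1/2.
Normalize row 4: new (row 4, s2) = (-1/14)/(1/2) = -1/7.
row 2 ← row 2 − (-1/4)·(new row 4): 5/28 − (-1/4)·(-1/7) = 1/7.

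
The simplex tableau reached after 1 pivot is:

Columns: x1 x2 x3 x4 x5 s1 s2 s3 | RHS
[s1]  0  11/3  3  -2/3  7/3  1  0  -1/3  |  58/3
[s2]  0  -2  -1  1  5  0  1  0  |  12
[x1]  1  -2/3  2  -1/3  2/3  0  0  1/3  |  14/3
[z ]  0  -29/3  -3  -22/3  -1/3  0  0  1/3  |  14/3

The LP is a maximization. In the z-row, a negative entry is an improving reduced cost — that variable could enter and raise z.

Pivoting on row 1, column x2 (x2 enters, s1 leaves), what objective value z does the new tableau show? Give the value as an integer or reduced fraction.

Minimum ratio for x2: (58/3)/(11/3) = 58/11.
z changes by −(z-row coeff of x2)·ratio = −(-29/3)·(58/11) = 1682/33.
New z = 14/3 + (1682/33) = 612/11.

612/11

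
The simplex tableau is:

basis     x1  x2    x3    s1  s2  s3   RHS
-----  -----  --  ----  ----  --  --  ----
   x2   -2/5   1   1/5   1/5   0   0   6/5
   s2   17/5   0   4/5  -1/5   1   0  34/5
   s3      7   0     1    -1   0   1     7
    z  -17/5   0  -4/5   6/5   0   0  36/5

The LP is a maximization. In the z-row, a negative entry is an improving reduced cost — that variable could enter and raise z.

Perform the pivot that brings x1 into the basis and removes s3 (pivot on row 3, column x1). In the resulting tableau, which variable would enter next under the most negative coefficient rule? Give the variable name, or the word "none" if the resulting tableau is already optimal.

Pivot element 7. New z-row = old z-row − (-17/5)·(row 3/7).
Updated z-row coefficients: x1: 0, x2: 0, x3: -11/35, s1: 5/7, s2: 0, s3: 17/35.
The most negative is -11/35 in column x3, so x3 would enter next.

x3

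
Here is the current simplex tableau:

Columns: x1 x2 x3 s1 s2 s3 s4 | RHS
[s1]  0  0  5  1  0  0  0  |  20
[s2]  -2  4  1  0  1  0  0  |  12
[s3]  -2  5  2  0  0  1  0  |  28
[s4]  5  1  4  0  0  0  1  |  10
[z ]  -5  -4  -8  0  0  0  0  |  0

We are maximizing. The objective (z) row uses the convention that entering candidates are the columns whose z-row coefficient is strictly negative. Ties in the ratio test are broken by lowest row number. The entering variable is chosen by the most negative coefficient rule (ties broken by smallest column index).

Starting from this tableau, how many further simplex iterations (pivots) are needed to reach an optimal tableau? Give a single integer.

2

pivot: x3 in, s4 out → z = 20
pivot: x2 in, s2 out → z = 376/15
No improving column remains; optimal.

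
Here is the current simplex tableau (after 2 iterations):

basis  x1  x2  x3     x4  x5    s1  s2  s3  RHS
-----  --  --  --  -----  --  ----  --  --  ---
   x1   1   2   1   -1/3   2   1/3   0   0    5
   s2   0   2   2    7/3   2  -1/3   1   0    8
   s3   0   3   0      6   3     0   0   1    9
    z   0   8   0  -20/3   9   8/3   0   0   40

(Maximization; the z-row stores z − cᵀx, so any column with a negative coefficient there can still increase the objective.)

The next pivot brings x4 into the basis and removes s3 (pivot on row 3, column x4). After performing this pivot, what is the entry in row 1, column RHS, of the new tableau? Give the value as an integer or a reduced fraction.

Pivot element is row 3, column x4: 6.
Normalize row 3: new (row 3, RHS) = 9/6 = 3/2.
row 1 ← row 1 − (-1/3)·(new row 3): 5 − (-1/3)·(3/2) = 11/2.

11/2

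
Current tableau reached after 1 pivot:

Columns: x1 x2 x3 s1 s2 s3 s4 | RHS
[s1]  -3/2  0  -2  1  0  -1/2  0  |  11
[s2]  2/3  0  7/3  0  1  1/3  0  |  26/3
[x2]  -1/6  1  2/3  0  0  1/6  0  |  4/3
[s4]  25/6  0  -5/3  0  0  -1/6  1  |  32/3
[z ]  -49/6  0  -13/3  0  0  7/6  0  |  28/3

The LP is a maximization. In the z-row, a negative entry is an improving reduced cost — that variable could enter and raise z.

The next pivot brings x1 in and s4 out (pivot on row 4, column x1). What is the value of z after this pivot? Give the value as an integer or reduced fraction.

Minimum ratio for x1: (32/3)/(25/6) = 64/25.
z changes by −(z-row coeff of x1)·ratio = −(-49/6)·(64/25) = 1568/75.
New z = 28/3 + (1568/75) = 756/25.

756/25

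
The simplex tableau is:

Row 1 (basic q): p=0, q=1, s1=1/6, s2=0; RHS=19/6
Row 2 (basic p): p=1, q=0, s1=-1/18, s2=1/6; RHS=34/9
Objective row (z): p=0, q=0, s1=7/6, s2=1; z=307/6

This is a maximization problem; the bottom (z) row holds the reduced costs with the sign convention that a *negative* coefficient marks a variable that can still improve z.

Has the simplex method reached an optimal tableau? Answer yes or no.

No objective-row coefficient is strictly negative, so no entering variable exists; the tableau is optimal.

yes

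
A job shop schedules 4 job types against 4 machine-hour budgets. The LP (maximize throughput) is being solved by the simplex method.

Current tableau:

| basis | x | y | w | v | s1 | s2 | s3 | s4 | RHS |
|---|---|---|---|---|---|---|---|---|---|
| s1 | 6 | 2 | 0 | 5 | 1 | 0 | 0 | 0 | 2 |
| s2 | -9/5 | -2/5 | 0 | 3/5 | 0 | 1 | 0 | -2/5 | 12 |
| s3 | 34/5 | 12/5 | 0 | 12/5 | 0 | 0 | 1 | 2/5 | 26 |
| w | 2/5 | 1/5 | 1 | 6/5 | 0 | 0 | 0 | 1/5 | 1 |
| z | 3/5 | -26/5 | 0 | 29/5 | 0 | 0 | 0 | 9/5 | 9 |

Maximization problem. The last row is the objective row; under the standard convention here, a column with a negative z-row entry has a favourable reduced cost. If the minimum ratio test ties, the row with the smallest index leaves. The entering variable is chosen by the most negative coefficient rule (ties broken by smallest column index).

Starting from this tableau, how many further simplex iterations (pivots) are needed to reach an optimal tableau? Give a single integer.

1

pivot: y in, s1 out → z = 71/5
No improving column remains; optimal.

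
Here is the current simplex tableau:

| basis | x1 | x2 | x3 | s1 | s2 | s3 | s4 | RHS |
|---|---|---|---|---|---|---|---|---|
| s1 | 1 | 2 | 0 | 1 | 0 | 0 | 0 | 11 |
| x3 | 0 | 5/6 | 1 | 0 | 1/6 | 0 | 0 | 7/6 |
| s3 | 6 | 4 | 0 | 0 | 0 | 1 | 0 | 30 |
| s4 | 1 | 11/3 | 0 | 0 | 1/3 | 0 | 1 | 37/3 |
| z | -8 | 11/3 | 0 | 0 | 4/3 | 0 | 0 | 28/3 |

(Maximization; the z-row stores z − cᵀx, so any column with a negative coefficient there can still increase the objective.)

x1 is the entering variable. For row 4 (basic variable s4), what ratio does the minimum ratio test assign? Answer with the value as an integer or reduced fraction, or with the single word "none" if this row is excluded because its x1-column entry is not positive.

37/3

Ratio = RHS / (x1 entry) = (37/3) / 1 = 37/3.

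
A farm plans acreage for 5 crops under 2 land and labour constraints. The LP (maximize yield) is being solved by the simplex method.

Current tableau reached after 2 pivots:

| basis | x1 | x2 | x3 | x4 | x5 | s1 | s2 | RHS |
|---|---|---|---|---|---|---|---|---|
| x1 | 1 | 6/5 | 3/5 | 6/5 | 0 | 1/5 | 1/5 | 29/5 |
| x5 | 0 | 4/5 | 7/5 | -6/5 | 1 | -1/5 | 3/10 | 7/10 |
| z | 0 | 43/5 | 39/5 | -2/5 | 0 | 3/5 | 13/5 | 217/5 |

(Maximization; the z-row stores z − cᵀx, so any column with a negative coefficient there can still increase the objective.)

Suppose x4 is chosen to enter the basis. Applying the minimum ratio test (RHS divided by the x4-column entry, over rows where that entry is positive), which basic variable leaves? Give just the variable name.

Ratios: row 1 (x1): (29/5)/(6/5) = 29/6; row 2 (x5): entry -6/5 ≤ 0, skip.
Minimum ratio 29/6 is in the x1 row, so x1 leaves.

x1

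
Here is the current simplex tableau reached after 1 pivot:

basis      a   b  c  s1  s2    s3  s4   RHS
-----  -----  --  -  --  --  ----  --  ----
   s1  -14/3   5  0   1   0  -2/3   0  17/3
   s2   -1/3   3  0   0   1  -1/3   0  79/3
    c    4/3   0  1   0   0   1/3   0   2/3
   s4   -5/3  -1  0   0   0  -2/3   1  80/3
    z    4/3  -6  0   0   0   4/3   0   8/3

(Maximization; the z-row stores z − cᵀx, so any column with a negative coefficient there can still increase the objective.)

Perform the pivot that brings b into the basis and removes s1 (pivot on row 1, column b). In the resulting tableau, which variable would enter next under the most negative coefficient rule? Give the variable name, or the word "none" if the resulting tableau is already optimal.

Pivot element 5. New z-row = old z-row − (-6)·(row 1/5).
Updated z-row coefficients: a: -64/15, b: 0, c: 0, s1: 6/5, s2: 0, s3: 8/15, s4: 0.
The most negative is -64/15 in column a, so a would enter next.

a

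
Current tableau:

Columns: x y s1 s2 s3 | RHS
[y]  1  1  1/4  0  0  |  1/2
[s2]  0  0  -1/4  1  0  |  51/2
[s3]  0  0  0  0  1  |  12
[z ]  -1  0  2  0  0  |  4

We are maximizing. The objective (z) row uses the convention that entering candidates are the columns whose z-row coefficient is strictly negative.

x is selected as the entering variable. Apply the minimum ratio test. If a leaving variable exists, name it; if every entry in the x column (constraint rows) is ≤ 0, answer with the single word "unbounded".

Ratios: row 1 (y): (1/2)/1 = 1/2; row 2 (s2): entry 0 ≤ 0, skip; row 3 (s3): entry 0 ≤ 0, skip.
Minimum ratio is in the y row, so y leaves.

y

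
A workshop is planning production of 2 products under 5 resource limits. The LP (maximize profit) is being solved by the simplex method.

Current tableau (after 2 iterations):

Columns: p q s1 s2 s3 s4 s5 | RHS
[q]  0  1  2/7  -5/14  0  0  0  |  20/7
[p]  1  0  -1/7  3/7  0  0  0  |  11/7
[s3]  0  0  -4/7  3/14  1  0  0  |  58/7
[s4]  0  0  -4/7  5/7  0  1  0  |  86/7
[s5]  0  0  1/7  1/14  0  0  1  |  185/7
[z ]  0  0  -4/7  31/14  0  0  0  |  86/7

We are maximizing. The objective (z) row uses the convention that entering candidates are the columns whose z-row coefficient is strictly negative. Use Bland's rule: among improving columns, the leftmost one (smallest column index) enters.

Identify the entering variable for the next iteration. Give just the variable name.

s1

Objective-row coefficients: p: 0, q: 0, s1: -4/7, s2: 31/14, s3: 0, s4: 0, s5: 0.
Improving columns: s1. Bland's rule picks the smallest column index → s1.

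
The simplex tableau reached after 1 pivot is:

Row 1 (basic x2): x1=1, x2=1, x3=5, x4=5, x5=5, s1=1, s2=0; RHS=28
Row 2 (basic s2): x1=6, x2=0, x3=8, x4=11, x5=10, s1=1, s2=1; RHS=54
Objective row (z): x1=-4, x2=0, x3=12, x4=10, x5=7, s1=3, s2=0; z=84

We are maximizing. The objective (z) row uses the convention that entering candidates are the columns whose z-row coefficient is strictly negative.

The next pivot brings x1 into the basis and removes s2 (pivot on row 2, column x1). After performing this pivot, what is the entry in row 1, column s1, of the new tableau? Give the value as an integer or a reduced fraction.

Pivot element is row 2, column x1: 6.
Normalize row 2: new (row 2, s1) = 1/6 = 1/6.
row 1 ← row 1 − 1·(new row 2): 1 − 1·(1/6) = 5/6.

5/6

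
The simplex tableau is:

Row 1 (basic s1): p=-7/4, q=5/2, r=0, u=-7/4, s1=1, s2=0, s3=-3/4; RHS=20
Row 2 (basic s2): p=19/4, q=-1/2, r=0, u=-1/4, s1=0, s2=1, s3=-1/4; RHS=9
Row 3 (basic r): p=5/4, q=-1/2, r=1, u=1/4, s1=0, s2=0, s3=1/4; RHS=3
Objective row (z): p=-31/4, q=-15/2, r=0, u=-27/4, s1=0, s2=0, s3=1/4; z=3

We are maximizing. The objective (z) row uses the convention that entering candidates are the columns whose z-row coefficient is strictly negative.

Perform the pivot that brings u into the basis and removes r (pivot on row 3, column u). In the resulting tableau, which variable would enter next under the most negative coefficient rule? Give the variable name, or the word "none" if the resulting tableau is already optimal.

q

Pivot element 1/4. New z-row = old z-row − (-27/4)·(row 3/(1/4)).
Updated z-row coefficients: p: 26, q: -21, r: 27, u: 0, s1: 0, s2: 0, s3: 7.
The most negative is -21 in column q, so q would enter next.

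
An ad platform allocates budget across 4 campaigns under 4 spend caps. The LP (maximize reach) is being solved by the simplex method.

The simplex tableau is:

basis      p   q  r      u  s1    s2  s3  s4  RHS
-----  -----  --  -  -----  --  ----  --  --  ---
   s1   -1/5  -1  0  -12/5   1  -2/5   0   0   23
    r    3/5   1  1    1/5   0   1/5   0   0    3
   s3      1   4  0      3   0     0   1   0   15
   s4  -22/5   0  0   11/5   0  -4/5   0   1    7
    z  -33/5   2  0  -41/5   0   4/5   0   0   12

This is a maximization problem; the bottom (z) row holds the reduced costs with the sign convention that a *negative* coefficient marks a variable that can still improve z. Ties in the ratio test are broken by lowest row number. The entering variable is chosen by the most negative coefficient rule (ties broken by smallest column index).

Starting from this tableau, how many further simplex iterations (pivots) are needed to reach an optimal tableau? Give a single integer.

pivot: u in, s4 out → z = 419/11
pivot: p in, s3 out → z = 4313/77
pivot: s4 in, r out → z = 135/2
No improving column remains; optimal.

3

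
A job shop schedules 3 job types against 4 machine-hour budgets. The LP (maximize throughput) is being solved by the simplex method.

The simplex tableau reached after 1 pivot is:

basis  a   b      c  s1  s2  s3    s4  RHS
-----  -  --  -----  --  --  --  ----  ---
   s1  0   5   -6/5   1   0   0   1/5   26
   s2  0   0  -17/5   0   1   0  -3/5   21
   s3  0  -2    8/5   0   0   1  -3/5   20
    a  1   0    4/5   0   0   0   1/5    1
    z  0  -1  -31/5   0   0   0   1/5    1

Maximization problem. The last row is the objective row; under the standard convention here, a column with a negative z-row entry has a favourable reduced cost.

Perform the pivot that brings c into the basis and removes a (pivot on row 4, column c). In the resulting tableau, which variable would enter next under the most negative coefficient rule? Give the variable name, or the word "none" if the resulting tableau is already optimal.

Pivot element 4/5. New z-row = old z-row − (-31/5)·(row 4/(4/5)).
Updated z-row coefficients: a: 31/4, b: -1, c: 0, s1: 0, s2: 0, s3: 0, s4: 7/4.
The most negative is -1 in column b, so b would enter next.

b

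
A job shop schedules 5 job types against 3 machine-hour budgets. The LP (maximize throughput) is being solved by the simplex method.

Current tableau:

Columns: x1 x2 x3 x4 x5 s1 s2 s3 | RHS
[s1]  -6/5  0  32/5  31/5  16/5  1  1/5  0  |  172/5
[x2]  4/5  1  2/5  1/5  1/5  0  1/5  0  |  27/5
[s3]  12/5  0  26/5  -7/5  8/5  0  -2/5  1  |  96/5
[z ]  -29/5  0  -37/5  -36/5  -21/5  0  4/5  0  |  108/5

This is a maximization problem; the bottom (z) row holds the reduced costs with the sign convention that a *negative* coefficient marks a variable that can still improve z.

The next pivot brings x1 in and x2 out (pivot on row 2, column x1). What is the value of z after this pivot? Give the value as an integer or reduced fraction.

Minimum ratio for x1: (27/5)/(4/5) = 27/4.
z changes by −(z-row coeff of x1)·ratio = −(-29/5)·(27/4) = 783/20.
New z = 108/5 + (783/20) = 243/4.

243/4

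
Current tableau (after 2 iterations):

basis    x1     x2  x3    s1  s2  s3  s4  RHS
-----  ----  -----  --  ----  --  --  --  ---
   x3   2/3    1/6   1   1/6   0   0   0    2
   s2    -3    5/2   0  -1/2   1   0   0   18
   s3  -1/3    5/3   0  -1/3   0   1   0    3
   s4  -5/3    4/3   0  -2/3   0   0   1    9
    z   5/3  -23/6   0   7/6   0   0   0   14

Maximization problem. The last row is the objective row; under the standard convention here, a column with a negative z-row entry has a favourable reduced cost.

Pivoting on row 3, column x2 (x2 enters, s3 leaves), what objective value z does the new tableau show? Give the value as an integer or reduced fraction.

209/10

Minimum ratio for x2: 3/(5/3) = 9/5.
z changes by −(z-row coeff of x2)·ratio = −(-23/6)·(9/5) = 69/10.
New z = 14 + (69/10) = 209/10.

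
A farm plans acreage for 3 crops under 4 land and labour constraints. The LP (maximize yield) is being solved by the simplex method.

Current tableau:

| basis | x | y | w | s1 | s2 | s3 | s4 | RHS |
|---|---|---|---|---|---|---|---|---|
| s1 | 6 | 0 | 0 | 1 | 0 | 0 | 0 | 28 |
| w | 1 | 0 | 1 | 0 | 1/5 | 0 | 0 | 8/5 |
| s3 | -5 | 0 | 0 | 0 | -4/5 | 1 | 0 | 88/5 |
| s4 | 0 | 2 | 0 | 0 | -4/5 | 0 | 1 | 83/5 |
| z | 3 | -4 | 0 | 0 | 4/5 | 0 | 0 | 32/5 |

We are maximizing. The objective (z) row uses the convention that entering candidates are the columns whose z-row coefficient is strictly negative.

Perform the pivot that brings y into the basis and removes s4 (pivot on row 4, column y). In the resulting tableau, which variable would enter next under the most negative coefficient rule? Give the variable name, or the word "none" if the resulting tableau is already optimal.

s2

Pivot element 2. New z-row = old z-row − (-4)·(row 4/2).
Updated z-row coefficients: x: 3, y: 0, w: 0, s1: 0, s2: -4/5, s3: 0, s4: 2.
The most negative is -4/5 in column s2, so s2 would enter next.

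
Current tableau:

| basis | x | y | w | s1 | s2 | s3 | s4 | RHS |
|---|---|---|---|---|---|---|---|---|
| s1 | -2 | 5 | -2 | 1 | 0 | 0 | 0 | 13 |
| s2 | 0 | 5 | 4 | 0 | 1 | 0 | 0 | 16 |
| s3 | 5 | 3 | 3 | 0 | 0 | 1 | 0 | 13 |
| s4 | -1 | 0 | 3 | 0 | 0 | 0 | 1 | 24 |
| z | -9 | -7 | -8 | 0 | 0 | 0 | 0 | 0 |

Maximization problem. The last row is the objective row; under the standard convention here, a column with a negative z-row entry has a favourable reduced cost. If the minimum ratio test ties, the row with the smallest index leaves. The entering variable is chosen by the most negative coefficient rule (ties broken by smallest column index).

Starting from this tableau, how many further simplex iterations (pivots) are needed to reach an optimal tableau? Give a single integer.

2

pivot: x in, s3 out → z = 117/5
pivot: w in, s2 out → z = 169/5
No improving column remains; optimal.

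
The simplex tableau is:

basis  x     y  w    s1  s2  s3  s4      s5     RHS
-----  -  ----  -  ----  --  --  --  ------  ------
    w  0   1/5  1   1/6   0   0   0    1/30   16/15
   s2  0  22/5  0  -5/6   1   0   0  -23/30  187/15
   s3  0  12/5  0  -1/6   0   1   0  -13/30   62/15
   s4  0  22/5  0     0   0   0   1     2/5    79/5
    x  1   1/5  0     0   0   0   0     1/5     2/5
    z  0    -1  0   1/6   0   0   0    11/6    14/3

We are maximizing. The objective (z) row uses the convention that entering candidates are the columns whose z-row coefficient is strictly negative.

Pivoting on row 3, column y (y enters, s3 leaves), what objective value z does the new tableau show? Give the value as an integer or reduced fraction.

115/18

Minimum ratio for y: (62/15)/(12/5) = 31/18.
z changes by −(z-row coeff of y)·ratio = −(-1)·(31/18) = 31/18.
New z = 14/3 + (31/18) = 115/18.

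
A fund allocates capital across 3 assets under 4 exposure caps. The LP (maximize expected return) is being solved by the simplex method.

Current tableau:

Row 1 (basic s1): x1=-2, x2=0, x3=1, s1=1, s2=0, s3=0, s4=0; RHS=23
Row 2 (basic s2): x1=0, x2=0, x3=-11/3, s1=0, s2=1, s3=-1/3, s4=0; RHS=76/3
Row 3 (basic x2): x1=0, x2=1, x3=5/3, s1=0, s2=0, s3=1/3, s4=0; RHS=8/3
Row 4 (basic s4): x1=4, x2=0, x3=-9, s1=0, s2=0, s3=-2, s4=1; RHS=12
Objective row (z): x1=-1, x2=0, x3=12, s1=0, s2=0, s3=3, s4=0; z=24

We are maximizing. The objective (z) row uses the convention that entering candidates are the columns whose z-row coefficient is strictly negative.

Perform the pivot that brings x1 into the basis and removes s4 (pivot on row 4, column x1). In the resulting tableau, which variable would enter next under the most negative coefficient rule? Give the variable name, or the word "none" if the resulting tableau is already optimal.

Pivot element 4. New z-row = old z-row − (-1)·(row 4/4).
Updated z-row coefficients: x1: 0, x2: 0, x3: 39/4, s1: 0, s2: 0, s3: 5/2, s4: 1/4.
No coefficient is strictly negative; the tableau after this pivot is optimal.

none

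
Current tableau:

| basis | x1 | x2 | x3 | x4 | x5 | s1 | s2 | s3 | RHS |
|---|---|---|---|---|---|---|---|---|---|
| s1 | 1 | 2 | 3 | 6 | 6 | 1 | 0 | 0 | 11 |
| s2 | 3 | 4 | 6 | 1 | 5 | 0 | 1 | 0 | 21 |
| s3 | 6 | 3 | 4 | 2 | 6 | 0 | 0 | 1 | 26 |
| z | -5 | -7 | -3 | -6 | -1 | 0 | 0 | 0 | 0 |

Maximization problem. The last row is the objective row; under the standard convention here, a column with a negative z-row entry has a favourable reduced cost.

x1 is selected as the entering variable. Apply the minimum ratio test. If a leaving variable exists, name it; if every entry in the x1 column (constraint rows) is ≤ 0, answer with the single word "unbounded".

s3

Ratios: row 1 (s1): 11/1 = 11; row 2 (s2): 21/3 = 7; row 3 (s3): 26/6 = 13/3.
Minimum ratio is in the s3 row, so s3 leaves.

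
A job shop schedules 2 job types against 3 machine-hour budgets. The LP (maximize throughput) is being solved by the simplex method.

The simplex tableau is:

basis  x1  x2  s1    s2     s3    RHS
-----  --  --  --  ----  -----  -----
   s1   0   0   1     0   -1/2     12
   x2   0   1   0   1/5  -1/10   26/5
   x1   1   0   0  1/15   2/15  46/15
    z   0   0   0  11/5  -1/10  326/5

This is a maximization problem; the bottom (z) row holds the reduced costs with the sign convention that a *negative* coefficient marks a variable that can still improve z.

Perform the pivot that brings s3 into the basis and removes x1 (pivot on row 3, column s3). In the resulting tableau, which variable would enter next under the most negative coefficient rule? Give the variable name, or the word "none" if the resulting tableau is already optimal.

none

Pivot element 2/15. New z-row = old z-row − (-1/10)·(row 3/(2/15)).
Updated z-row coefficients: x1: 3/4, x2: 0, s1: 0, s2: 9/4, s3: 0.
No coefficient is strictly negative; the tableau after this pivot is optimal.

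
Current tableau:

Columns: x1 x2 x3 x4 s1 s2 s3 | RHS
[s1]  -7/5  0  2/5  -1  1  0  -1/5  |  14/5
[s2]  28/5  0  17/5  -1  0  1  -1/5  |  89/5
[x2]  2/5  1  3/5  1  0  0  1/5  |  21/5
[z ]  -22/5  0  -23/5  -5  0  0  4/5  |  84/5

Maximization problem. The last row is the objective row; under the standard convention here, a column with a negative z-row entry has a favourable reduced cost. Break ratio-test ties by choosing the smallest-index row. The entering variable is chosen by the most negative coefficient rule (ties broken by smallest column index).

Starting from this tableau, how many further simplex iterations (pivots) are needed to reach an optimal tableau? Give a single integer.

2

pivot: x4 in, x2 out → z = 189/5
pivot: x1 in, s2 out → z = 233/5
No improving column remains; optimal.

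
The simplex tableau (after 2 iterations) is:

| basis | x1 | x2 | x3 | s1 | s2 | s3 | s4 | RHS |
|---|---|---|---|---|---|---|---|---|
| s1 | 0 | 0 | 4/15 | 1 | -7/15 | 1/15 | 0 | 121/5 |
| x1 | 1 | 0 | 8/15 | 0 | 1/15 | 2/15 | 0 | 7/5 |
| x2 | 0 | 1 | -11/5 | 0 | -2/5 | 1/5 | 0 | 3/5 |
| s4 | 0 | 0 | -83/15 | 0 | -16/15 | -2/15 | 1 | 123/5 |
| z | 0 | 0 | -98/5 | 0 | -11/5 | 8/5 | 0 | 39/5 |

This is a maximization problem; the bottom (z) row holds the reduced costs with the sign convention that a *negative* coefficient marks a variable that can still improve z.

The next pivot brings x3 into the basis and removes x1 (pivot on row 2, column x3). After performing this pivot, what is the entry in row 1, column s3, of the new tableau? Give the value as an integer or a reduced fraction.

0

Pivot element is row 2, column x3: 8/15.
Normalize row 2: new (row 2, s3) = (2/15)/(8/15) = 1/4.
row 1 ← row 1 − (4/15)·(new row 2): 1/15 − (4/15)·(1/4) = 0.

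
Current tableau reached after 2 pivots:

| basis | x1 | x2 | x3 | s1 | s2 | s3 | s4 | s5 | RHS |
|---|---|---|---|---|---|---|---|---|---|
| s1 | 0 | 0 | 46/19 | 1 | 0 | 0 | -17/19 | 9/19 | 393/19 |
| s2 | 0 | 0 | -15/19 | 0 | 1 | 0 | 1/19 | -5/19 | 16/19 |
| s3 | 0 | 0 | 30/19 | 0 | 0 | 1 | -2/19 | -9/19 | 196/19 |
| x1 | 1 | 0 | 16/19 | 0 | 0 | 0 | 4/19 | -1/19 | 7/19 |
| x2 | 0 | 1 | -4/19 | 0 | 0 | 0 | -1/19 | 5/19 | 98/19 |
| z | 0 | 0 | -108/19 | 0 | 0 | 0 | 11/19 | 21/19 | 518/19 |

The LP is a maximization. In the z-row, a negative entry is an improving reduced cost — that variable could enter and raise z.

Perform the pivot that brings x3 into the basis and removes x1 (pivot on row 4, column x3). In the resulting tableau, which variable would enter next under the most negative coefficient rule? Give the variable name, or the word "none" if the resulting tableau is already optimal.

none

Pivot element 16/19. New z-row = old z-row − (-108/19)·(row 4/(16/19)).
Updated z-row coefficients: x1: 27/4, x2: 0, x3: 0, s1: 0, s2: 0, s3: 0, s4: 2, s5: 3/4.
No coefficient is strictly negative; the tableau after this pivot is optimal.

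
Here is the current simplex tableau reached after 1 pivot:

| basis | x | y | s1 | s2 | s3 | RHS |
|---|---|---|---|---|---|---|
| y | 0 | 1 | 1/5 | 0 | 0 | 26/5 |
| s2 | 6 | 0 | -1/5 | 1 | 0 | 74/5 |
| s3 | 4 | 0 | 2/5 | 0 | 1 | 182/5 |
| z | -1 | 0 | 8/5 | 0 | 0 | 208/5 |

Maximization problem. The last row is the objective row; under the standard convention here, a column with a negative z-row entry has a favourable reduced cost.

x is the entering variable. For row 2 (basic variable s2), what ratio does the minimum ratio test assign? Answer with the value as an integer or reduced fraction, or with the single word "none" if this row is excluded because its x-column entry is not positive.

Ratio = RHS / (x entry) = (74/5) / 6 = 37/15.

37/15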